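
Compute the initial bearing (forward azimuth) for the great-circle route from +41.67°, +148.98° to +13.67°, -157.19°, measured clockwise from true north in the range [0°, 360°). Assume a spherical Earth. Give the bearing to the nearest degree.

105°

Δλ = -157.19 − 148.98 = -306.17°; wrapped into (−180°, 180°]: 53.83°.
θ = atan2( sin Δλ · cos φ₂ , cos φ₁ · sin φ₂ − sin φ₁ · cos φ₂ · cos Δλ )
  = atan2(0.78440, -0.20473) = 104.628° → normalised to [0°, 360°): 104.628°.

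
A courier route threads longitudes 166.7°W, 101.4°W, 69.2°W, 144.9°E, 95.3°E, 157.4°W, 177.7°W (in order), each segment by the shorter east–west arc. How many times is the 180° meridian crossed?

Leg 1: -166.7° → -101.4°, shortest Δλ = 65.3° (east) — does not cross 180°.
Leg 2: -101.4° → -69.2°, shortest Δλ = 32.2° (east) — does not cross 180°.
Leg 3: -69.2° → +144.9°, shortest Δλ = -145.9° (west) — crosses 180°.
Leg 4: +144.9° → +95.3°, shortest Δλ = -49.6° (west) — does not cross 180°.
Leg 5: +95.3° → -157.4°, shortest Δλ = 107.3° (east) — crosses 180°.
Leg 6: -157.4° → -177.7°, shortest Δλ = -20.3° (west) — does not cross 180°.
Total crossings: 2.

2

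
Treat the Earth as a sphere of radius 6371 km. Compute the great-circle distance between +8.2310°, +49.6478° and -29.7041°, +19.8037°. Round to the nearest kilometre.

Δλ = 19.8037 − 49.6478 = -29.8441°.
Δφ = -29.7041 − 8.2310 = -37.9351°.
a = sin²(Δφ/2) + cos φ₁ · cos φ₂ · sin²(Δλ/2) = 0.162648.
c = 2·atan2(√a, √(1−a)) = 0.83023 rad → d = 6371·c ≈ 5289.42 km.

5289 km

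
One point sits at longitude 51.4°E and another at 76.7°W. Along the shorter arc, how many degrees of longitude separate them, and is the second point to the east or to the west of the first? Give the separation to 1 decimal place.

128.1° west

Raw difference: -76.7 − 51.4 = -128.1°.
Normalise into (−180°, 180°]: -128.1° stays -128.1°.
Negative ⇒ the second point lies to the west; separation 128.1°.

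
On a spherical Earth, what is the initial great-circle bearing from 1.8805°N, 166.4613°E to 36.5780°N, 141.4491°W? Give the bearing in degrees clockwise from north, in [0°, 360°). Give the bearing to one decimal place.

Δλ = -141.4491 − 166.4613 = -307.9104°; wrapped into (−180°, 180°]: 52.0896°.
θ = atan2( sin Δλ · cos φ₂ , cos φ₁ · sin φ₂ − sin φ₁ · cos φ₂ · cos Δλ )
  = atan2(0.63358, 0.57940) = 47.557° → normalised to [0°, 360°): 47.557°.

47.6°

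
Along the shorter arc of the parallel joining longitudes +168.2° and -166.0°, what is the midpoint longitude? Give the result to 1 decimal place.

-178.9°

Signed shortest Δλ from +168.2° to -166.0° is +25.8°.
Midpoint longitude = +168.2° + (+25.8°)/2 = +168.2° + 12.9° = +181.1°.
Normalise into (−180°, 180°]: -178.9°.
(The naïve average (+168.2 + -166.0)/2 = 1.1° is on the wrong side of the globe.)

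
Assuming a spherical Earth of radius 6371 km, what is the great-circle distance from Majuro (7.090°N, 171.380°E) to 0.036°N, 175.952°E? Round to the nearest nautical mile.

504 nmi

Δλ = 175.952 − 171.380 = 4.572°.
Δφ = 0.036 − 7.090 = -7.054°.
a = sin²(Δφ/2) + cos φ₁ · cos φ₂ · sin²(Δλ/2) = 0.005363.
c = 2·atan2(√a, √(1−a)) = 0.14660 rad → d = 6371·c ≈ 934.00 km ≈ 504.32 nmi.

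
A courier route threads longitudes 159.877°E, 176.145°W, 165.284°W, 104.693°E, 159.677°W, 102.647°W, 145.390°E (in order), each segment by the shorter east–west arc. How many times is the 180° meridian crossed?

4

Leg 1: +159.877° → -176.145°, shortest Δλ = 23.978° (east) — crosses 180°.
Leg 2: -176.145° → -165.284°, shortest Δλ = 10.861° (east) — does not cross 180°.
Leg 3: -165.284° → +104.693°, shortest Δλ = -90.023° (west) — crosses 180°.
Leg 4: +104.693° → -159.677°, shortest Δλ = 95.63° (east) — crosses 180°.
Leg 5: -159.677° → -102.647°, shortest Δλ = 57.03° (east) — does not cross 180°.
Leg 6: -102.647° → +145.390°, shortest Δλ = -111.963° (west) — crosses 180°.
Total crossings: 4.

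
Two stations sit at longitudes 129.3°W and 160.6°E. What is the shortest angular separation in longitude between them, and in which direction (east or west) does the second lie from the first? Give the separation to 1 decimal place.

70.1° west

Raw difference: 160.6 − -129.3 = 289.9°.
Normalise into (−180°, 180°]: 289.9° − 360° = -70.1°.
Negative ⇒ the second point lies to the west; separation 70.1°.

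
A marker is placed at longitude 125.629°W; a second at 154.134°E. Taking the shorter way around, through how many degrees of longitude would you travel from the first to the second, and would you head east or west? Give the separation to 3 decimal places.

Raw difference: 154.134 − -125.629 = 279.763°.
Normalise into (−180°, 180°]: 279.763° − 360° = -80.237°.
Negative ⇒ the second point lies to the west; separation 80.237°.

80.237° west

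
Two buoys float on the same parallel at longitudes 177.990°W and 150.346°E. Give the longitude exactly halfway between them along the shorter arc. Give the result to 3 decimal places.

166.178°E

Signed shortest Δλ from -177.990° to +150.346° is -31.664°.
Midpoint longitude = -177.990° + (-31.664°)/2 = -177.990° − 15.832° = -193.822°.
Normalise into (−180°, 180°]: +166.178°.
(The naïve average (-177.990 + +150.346)/2 = -13.822° is on the wrong side of the globe.)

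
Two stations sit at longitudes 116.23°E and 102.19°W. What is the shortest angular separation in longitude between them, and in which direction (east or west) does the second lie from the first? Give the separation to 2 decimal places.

Raw difference: -102.19 − 116.23 = -218.42°.
Normalise into (−180°, 180°]: -218.42° + 360° = 141.58°.
Positive ⇒ the second point lies to the east; separation 141.58°.

141.58° east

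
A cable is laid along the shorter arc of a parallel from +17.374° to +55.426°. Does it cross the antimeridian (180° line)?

No

Signed shortest Δλ = ((55.426 − 17.374 + 180) mod 360) − 180 = 38.052°.
Going east by 38.052° from +17.374° reaches +55.426° without touching 180°.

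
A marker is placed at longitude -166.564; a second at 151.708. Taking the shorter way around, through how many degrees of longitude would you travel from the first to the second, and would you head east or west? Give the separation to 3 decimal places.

Raw difference: 151.708 − -166.564 = 318.272°.
Normalise into (−180°, 180°]: 318.272° − 360° = -41.728°.
Negative ⇒ the second point lies to the west; separation 41.728°.

41.728° west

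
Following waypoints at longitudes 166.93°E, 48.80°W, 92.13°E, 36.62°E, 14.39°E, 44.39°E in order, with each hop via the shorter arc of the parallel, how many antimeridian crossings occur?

Leg 1: +166.93° → -48.80°, shortest Δλ = 144.27° (east) — crosses 180°.
Leg 2: -48.80° → +92.13°, shortest Δλ = 140.93° (east) — does not cross 180°.
Leg 3: +92.13° → +36.62°, shortest Δλ = -55.51° (west) — does not cross 180°.
Leg 4: +36.62° → +14.39°, shortest Δλ = -22.23° (west) — does not cross 180°.
Leg 5: +14.39° → +44.39°, shortest Δλ = 30.0° (east) — does not cross 180°.
Total crossings: 1.

1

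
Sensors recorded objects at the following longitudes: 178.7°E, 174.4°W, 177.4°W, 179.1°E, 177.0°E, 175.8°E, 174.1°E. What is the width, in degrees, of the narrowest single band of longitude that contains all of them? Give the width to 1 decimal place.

11.5°

Sort the longitudes: -177.4°, -174.4°, +174.1°, +175.8°, +177.0°, +178.7°, +179.1°.
Eastward gaps between consecutive values (wrapping around): 3.0°, 348.5°, 1.7°, 1.2°, 1.7°, 0.4°, 3.5°.
Largest gap = 348.5° ⇒ minimal covering band is its complement: 360° − 348.5° = 11.5°.
Band runs from +174.1° eastward to -174.4°, crossing the antimeridian.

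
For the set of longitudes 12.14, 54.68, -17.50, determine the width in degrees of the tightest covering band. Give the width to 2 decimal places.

72.18°

Sort the longitudes: -17.50°, +12.14°, +54.68°.
Eastward gaps between consecutive values (wrapping around): 29.64°, 42.54°, 287.82°.
Largest gap = 287.82° ⇒ minimal covering band is its complement: 360° − 287.82° = 72.18°.
Band runs from -17.50° eastward to +54.68°.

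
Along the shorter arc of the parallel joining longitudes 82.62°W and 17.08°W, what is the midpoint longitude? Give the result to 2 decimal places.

Signed shortest Δλ from -82.62° to -17.08° is +65.54°.
Midpoint longitude = -82.62° + (+65.54°)/2 = -82.62° + 32.77° = -49.85°.

49.85°W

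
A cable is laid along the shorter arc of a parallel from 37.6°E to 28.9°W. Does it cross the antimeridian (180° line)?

Signed shortest Δλ = ((-28.9 − 37.6 + 180) mod 360) − 180 = -66.5°.
Going west by 66.5° from +37.6° reaches -28.9° without touching 180°.

No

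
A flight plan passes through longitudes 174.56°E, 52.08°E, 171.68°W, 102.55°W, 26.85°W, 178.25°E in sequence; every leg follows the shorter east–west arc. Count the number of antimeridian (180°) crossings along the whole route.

Leg 1: +174.56° → +52.08°, shortest Δλ = -122.48° (west) — does not cross 180°.
Leg 2: +52.08° → -171.68°, shortest Δλ = 136.24° (east) — crosses 180°.
Leg 3: -171.68° → -102.55°, shortest Δλ = 69.13° (east) — does not cross 180°.
Leg 4: -102.55° → -26.85°, shortest Δλ = 75.7° (east) — does not cross 180°.
Leg 5: -26.85° → +178.25°, shortest Δλ = -154.9° (west) — crosses 180°.
Total crossings: 2.

2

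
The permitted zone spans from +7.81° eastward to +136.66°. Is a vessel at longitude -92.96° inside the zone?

Band width going east from +7.81° to +136.66°: ((136.66 − 7.81) mod 360) = 128.85°.
Offset of -92.96° east of the west edge: ((-92.96 − 7.81) mod 360) = 259.23°.
259.23° > 128.85° ⇒ outside.

No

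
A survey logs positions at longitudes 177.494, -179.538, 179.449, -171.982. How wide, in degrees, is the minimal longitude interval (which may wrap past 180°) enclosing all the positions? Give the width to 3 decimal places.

Sort the longitudes: -179.538°, -171.982°, +177.494°, +179.449°.
Eastward gaps between consecutive values (wrapping around): 7.556°, 349.476°, 1.955°, 1.013°.
Largest gap = 349.476° ⇒ minimal covering band is its complement: 360° − 349.476° = 10.524°.
Band runs from +177.494° eastward to -171.982°, crossing the antimeridian.

10.524°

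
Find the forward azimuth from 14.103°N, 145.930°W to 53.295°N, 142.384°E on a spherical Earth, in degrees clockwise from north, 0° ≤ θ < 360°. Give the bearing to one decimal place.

Δλ = 142.384 − -145.930 = 288.314°; wrapped into (−180°, 180°]: -71.686°.
θ = atan2( sin Δλ · cos φ₂ , cos φ₁ · sin φ₂ − sin φ₁ · cos φ₂ · cos Δλ )
  = atan2(-0.56742, 0.73180) = -37.789° → normalised to [0°, 360°): 322.211°.

322.2°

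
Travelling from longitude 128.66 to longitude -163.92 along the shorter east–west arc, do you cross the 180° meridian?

Yes

Naïve |-163.92 − 128.66| = 292.58° > 180°, so the shorter arc goes the other way round — across 180°.
Signed shortest Δλ = ((-163.92 − 128.66 + 180) mod 360) − 180 = 67.42°.
Going east by 67.42° from +128.66° passes through 180° before reaching -163.92°.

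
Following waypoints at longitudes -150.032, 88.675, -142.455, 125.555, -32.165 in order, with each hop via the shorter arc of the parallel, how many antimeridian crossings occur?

3

Leg 1: -150.032° → +88.675°, shortest Δλ = -121.293° (west) — crosses 180°.
Leg 2: +88.675° → -142.455°, shortest Δλ = 128.87° (east) — crosses 180°.
Leg 3: -142.455° → +125.555°, shortest Δλ = -91.99° (west) — crosses 180°.
Leg 4: +125.555° → -32.165°, shortest Δλ = -157.72° (west) — does not cross 180°.
Total crossings: 3.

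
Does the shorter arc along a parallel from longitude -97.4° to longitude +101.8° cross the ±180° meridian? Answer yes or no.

Yes

Naïve |101.8 − -97.4| = 199.2° > 180°, so the shorter arc goes the other way round — across 180°.
Signed shortest Δλ = ((101.8 − -97.4 + 180) mod 360) − 180 = -160.8°.
Going west by 160.8° from -97.4° passes through 180° before reaching +101.8°.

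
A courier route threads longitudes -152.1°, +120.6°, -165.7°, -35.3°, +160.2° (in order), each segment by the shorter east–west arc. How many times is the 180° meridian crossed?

3

Leg 1: -152.1° → +120.6°, shortest Δλ = -87.3° (west) — crosses 180°.
Leg 2: +120.6° → -165.7°, shortest Δλ = 73.7° (east) — crosses 180°.
Leg 3: -165.7° → -35.3°, shortest Δλ = 130.4° (east) — does not cross 180°.
Leg 4: -35.3° → +160.2°, shortest Δλ = -164.5° (west) — crosses 180°.
Total crossings: 3.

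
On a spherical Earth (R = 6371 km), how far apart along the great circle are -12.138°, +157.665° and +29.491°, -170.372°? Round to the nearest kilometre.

Δλ = -170.372 − 157.665 = -328.037°; wrapped into (−180°, 180°]: 31.963°.
Δφ = 29.491 − -12.138 = 41.629°.
a = sin²(Δφ/2) + cos φ₁ · cos φ₂ · sin²(Δλ/2) = 0.190777.
c = 2·atan2(√a, √(1−a)) = 0.90403 rad → d = 6371·c ≈ 5759.59 km.

5760 km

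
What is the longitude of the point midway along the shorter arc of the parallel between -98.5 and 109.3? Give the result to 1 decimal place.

Signed shortest Δλ from -98.5° to +109.3° is -152.2°.
Midpoint longitude = -98.5° + (-152.2°)/2 = -98.5° − 76.1° = -174.6°.
(The naïve average (-98.5 + +109.3)/2 = 5.4° is on the wrong side of the globe.)

-174.6°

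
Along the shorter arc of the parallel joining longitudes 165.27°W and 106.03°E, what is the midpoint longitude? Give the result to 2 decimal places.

Signed shortest Δλ from -165.27° to +106.03° is -88.70°.
Midpoint longitude = -165.27° + (-88.70°)/2 = -165.27° − 44.35° = -209.62°.
Normalise into (−180°, 180°]: +150.38°.
(The naïve average (-165.27 + +106.03)/2 = -29.62° is on the wrong side of the globe.)

150.38°E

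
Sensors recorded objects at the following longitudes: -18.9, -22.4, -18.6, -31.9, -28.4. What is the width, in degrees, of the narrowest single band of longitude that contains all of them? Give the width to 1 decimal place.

Sort the longitudes: -31.9°, -28.4°, -22.4°, -18.9°, -18.6°.
Eastward gaps between consecutive values (wrapping around): 3.5°, 6.0°, 3.5°, 0.3°, 346.7°.
Largest gap = 346.7° ⇒ minimal covering band is its complement: 360° − 346.7° = 13.3°.
Band runs from -31.9° eastward to -18.6°.

13.3°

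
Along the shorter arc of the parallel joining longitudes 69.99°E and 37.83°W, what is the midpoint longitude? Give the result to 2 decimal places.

16.08°E

Signed shortest Δλ from +69.99° to -37.83° is -107.82°.
Midpoint longitude = +69.99° + (-107.82°)/2 = +69.99° − 53.91° = +16.08°.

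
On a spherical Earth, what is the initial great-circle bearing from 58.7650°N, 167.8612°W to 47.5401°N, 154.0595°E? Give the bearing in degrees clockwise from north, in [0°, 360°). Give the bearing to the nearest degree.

Δλ = 154.0595 − -167.8612 = 321.9207°; wrapped into (−180°, 180°]: -38.0793°.
θ = atan2( sin Δλ · cos φ₂ , cos φ₁ · sin φ₂ − sin φ₁ · cos φ₂ · cos Δλ )
  = atan2(-0.41635, -0.07180) = -99.785° → normalised to [0°, 360°): 260.215°.

260°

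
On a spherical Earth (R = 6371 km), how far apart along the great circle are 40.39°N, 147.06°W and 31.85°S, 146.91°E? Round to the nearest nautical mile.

Δλ = 146.91 − -147.06 = 293.97°; wrapped into (−180°, 180°]: -66.03°.
Δφ = -31.85 − 40.39 = -72.24°.
a = sin²(Δφ/2) + cos φ₁ · cos φ₂ · sin²(Δλ/2) = 0.539552.
c = 2·atan2(√a, √(1−a)) = 1.64998 rad → d = 6371·c ≈ 10512.04 km ≈ 5676.05 nmi.

5676 nmi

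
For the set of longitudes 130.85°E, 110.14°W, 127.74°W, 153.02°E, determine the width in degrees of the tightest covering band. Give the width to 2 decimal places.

Sort the longitudes: -127.74°, -110.14°, +130.85°, +153.02°.
Eastward gaps between consecutive values (wrapping around): 17.60°, 240.99°, 22.17°, 79.24°.
Largest gap = 240.99° ⇒ minimal covering band is its complement: 360° − 240.99° = 119.01°.
Band runs from +130.85° eastward to -110.14°, crossing the antimeridian.

119.01°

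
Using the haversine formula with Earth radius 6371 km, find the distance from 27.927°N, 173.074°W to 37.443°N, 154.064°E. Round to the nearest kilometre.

3233 km

Δλ = 154.064 − -173.074 = 327.138°; wrapped into (−180°, 180°]: -32.862°.
Δφ = 37.443 − 27.927 = 9.516°.
a = sin²(Δφ/2) + cos φ₁ · cos φ₂ · sin²(Δλ/2) = 0.063007.
c = 2·atan2(√a, √(1−a)) = 0.50745 rad → d = 6371·c ≈ 3232.97 km.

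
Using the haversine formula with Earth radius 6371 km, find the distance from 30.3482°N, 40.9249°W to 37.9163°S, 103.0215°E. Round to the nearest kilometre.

Δλ = 103.0215 − -40.9249 = 143.9464°.
Δφ = -37.9163 − 30.3482 = -68.2645°.
a = sin²(Δφ/2) + cos φ₁ · cos φ₂ · sin²(Δλ/2) = 0.930446.
c = 2·atan2(√a, √(1−a)) = 2.60782 rad → d = 6371·c ≈ 16614.40 km.

16614 km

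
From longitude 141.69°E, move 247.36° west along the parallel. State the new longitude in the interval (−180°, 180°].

Start at +141.69°; shift −247.36° → -105.67°.
-105.67° already lies in (−180°, 180°].

105.67°W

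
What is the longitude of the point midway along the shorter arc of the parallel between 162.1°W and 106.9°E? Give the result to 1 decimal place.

Signed shortest Δλ from -162.1° to +106.9° is -91.0°.
Midpoint longitude = -162.1° + (-91.0°)/2 = -162.1° − 45.5° = -207.6°.
Normalise into (−180°, 180°]: +152.4°.
(The naïve average (-162.1 + +106.9)/2 = -27.6° is on the wrong side of the globe.)

152.4°E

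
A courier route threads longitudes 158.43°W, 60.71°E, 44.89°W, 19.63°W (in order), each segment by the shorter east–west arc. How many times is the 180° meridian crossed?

Leg 1: -158.43° → +60.71°, shortest Δλ = -140.86° (west) — crosses 180°.
Leg 2: +60.71° → -44.89°, shortest Δλ = -105.6° (west) — does not cross 180°.
Leg 3: -44.89° → -19.63°, shortest Δλ = 25.26° (east) — does not cross 180°.
Total crossings: 1.

1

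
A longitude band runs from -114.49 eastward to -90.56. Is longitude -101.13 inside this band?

Yes

Band width going east from -114.49° to -90.56°: ((-90.56 − -114.49) mod 360) = 23.93°.
Offset of -101.13° east of the west edge: ((-101.13 − -114.49) mod 360) = 13.36°.
13.36° ≤ 23.93° ⇒ inside.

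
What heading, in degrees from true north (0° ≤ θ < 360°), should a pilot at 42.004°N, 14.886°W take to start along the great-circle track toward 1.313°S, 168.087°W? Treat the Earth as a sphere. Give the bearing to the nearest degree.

Δλ = -168.087 − -14.886 = -153.201°.
θ = atan2( sin Δλ · cos φ₂ , cos φ₁ · sin φ₂ − sin φ₁ · cos φ₂ · cos Δλ )
  = atan2(-0.45074, 0.58012) = -37.846° → normalised to [0°, 360°): 322.154°.

322°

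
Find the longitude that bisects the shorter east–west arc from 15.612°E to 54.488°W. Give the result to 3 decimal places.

Signed shortest Δλ from +15.612° to -54.488° is -70.100°.
Midpoint longitude = +15.612° + (-70.100°)/2 = +15.612° − 35.050° = -19.438°.

19.438°W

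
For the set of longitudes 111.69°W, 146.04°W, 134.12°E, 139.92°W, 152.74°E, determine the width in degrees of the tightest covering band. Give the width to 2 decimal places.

114.19°

Sort the longitudes: -146.04°, -139.92°, -111.69°, +134.12°, +152.74°.
Eastward gaps between consecutive values (wrapping around): 6.12°, 28.23°, 245.81°, 18.62°, 61.22°.
Largest gap = 245.81° ⇒ minimal covering band is its complement: 360° − 245.81° = 114.19°.
Band runs from +134.12° eastward to -111.69°, crossing the antimeridian.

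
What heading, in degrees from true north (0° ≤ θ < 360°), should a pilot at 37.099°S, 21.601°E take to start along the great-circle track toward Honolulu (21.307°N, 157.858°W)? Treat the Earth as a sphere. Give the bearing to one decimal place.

Δλ = -157.858 − 21.601 = -179.459°.
θ = atan2( sin Δλ · cos φ₂ , cos φ₁ · sin φ₂ − sin φ₁ · cos φ₂ · cos Δλ )
  = atan2(-0.00880, -0.27212) = -178.148° → normalised to [0°, 360°): 181.852°.

181.9°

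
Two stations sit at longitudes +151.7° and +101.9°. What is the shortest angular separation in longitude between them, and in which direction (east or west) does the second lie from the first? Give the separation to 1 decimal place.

49.8° west

Raw difference: 101.9 − 151.7 = -49.8°.
Normalise into (−180°, 180°]: -49.8° stays -49.8°.
Negative ⇒ the second point lies to the west; separation 49.8°.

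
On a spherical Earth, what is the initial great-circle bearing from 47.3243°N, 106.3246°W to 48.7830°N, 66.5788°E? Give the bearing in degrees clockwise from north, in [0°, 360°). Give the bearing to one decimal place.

Δλ = 66.5788 − -106.3246 = 172.9034°.
θ = atan2( sin Δλ · cos φ₂ , cos φ₁ · sin φ₂ − sin φ₁ · cos φ₂ · cos Δλ )
  = atan2(0.08140, 0.99061) = 4.698° → normalised to [0°, 360°): 4.698°.

4.7°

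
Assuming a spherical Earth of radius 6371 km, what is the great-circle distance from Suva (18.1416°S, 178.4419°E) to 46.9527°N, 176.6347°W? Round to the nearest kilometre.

7255 km

Δλ = -176.6347 − 178.4419 = -355.0766°; wrapped into (−180°, 180°]: 4.9234°.
Δφ = 46.9527 − -18.1416 = 65.0943°.
a = sin²(Δφ/2) + cos φ₁ · cos φ₂ · sin²(Δλ/2) = 0.290634.
c = 2·atan2(√a, √(1−a)) = 1.13875 rad → d = 6371·c ≈ 7254.96 km.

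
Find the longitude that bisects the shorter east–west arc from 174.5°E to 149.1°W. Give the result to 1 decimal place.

167.3°W

Signed shortest Δλ from +174.5° to -149.1° is +36.4°.
Midpoint longitude = +174.5° + (+36.4°)/2 = +174.5° + 18.2° = +192.7°.
Normalise into (−180°, 180°]: -167.3°.
(The naïve average (+174.5 + -149.1)/2 = 12.7° is on the wrong side of the globe.)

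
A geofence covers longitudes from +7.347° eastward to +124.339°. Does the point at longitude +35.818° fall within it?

Band width going east from +7.347° to +124.339°: ((124.339 − 7.347) mod 360) = 116.992°.
Offset of +35.818° east of the west edge: ((35.818 − 7.347) mod 360) = 28.471°.
28.471° ≤ 116.992° ⇒ inside.

Yes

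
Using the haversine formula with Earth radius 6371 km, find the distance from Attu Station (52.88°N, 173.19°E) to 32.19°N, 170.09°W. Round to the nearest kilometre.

Δλ = -170.09 − 173.19 = -343.28°; wrapped into (−180°, 180°]: 16.72°.
Δφ = 32.19 − 52.88 = -20.69°.
a = sin²(Δφ/2) + cos φ₁ · cos φ₂ · sin²(Δλ/2) = 0.043043.
c = 2·atan2(√a, √(1−a)) = 0.41797 rad → d = 6371·c ≈ 2662.91 km.

2663 km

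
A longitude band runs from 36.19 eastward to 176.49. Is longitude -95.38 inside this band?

No

Band width going east from +36.19° to +176.49°: ((176.49 − 36.19) mod 360) = 140.30°.
Offset of -95.38° east of the west edge: ((-95.38 − 36.19) mod 360) = 228.43°.
228.43° > 140.30° ⇒ outside.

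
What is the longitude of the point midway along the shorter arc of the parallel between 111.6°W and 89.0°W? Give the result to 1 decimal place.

100.3°W

Signed shortest Δλ from -111.6° to -89.0° is +22.6°.
Midpoint longitude = -111.6° + (+22.6°)/2 = -111.6° + 11.3° = -100.3°.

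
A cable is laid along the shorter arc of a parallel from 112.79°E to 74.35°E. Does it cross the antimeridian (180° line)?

Signed shortest Δλ = ((74.35 − 112.79 + 180) mod 360) − 180 = -38.44°.
Going west by 38.44° from +112.79° reaches +74.35° without touching 180°.

No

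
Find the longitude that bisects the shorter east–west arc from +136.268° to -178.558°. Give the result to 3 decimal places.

+158.855°

Signed shortest Δλ from +136.268° to -178.558° is +45.174°.
Midpoint longitude = +136.268° + (+45.174°)/2 = +136.268° + 22.587° = +158.855°.
(The naïve average (+136.268 + -178.558)/2 = -21.145° is on the wrong side of the globe.)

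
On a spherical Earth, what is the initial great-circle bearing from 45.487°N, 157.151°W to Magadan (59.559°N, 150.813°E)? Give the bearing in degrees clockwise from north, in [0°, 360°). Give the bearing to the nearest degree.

Δλ = 150.813 − -157.151 = 307.964°; wrapped into (−180°, 180°]: -52.036°.
θ = atan2( sin Δλ · cos φ₂ , cos φ₁ · sin φ₂ − sin φ₁ · cos φ₂ · cos Δλ )
  = atan2(-0.39944, 0.38218) = -46.265° → normalised to [0°, 360°): 313.735°.

314°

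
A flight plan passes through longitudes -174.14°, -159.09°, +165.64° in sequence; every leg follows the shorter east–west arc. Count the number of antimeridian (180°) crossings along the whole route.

Leg 1: -174.14° → -159.09°, shortest Δλ = 15.05° (east) — does not cross 180°.
Leg 2: -159.09° → +165.64°, shortest Δλ = -35.27° (west) — crosses 180°.
Total crossings: 1.

1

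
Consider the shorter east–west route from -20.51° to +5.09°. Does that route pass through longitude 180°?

Signed shortest Δλ = ((5.09 − -20.51 + 180) mod 360) − 180 = 25.6°.
Going east by 25.6° from -20.51° reaches +5.09° without touching 180°.

No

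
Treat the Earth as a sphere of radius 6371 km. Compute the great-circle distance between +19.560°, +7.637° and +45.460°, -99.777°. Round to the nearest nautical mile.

Δλ = -99.777 − 7.637 = -107.414°.
Δφ = 45.460 − 19.560 = 25.900°.
a = sin²(Δφ/2) + cos φ₁ · cos φ₂ · sin²(Δλ/2) = 0.479586.
c = 2·atan2(√a, √(1−a)) = 1.52996 rad → d = 6371·c ≈ 9747.35 km ≈ 5263.15 nmi.

5263 nmi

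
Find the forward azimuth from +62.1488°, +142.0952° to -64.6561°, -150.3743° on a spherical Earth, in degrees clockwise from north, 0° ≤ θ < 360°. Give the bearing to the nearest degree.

145°

Δλ = -150.3743 − 142.0952 = -292.4695°; wrapped into (−180°, 180°]: 67.5305°.
θ = atan2( sin Δλ · cos φ₂ , cos φ₁ · sin φ₂ − sin φ₁ · cos φ₂ · cos Δλ )
  = atan2(0.39555, -0.56686) = 145.093° → normalised to [0°, 360°): 145.093°.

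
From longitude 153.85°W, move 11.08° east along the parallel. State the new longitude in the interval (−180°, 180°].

142.77°W

Start at -153.85°; shift +11.08° → -142.77°.
-142.77° already lies in (−180°, 180°].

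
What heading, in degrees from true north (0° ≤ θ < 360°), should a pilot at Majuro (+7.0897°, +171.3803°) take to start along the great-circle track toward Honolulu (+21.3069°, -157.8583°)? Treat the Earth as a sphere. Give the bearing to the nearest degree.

61°

Δλ = -157.8583 − 171.3803 = -329.2386°; wrapped into (−180°, 180°]: 30.7614°.
θ = atan2( sin Δλ · cos φ₂ , cos φ₁ · sin φ₂ − sin φ₁ · cos φ₂ · cos Δλ )
  = atan2(0.47650, 0.26178) = 61.217° → normalised to [0°, 360°): 61.217°.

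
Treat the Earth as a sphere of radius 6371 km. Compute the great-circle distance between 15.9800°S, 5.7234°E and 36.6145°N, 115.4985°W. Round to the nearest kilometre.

Δλ = -115.4985 − 5.7234 = -121.2219°.
Δφ = 36.6145 − -15.9800 = 52.5945°.
a = sin²(Δφ/2) + cos φ₁ · cos φ₂ · sin²(Δλ/2) = 0.782093.
c = 2·atan2(√a, √(1−a)) = 2.17024 rad → d = 6371·c ≈ 13826.62 km.

13827 km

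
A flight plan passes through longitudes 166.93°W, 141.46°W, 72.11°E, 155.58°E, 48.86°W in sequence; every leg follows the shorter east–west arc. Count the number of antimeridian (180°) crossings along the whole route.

Leg 1: -166.93° → -141.46°, shortest Δλ = 25.47° (east) — does not cross 180°.
Leg 2: -141.46° → +72.11°, shortest Δλ = -146.43° (west) — crosses 180°.
Leg 3: +72.11° → +155.58°, shortest Δλ = 83.47° (east) — does not cross 180°.
Leg 4: +155.58° → -48.86°, shortest Δλ = 155.56° (east) — crosses 180°.
Total crossings: 2.

2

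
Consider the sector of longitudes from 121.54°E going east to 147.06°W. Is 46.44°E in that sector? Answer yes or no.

No

Band width going east from +121.54° to -147.06°: ((-147.06 − 121.54) mod 360) = 91.40°.
Offset of +46.44° east of the west edge: ((46.44 − 121.54) mod 360) = 284.90°.
284.90° > 91.40° ⇒ outside.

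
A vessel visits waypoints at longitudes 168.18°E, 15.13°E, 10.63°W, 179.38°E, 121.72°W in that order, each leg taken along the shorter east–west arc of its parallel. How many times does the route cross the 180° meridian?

2

Leg 1: +168.18° → +15.13°, shortest Δλ = -153.05° (west) — does not cross 180°.
Leg 2: +15.13° → -10.63°, shortest Δλ = -25.76° (west) — does not cross 180°.
Leg 3: -10.63° → +179.38°, shortest Δλ = -169.99° (west) — crosses 180°.
Leg 4: +179.38° → -121.72°, shortest Δλ = 58.9° (east) — crosses 180°.
Total crossings: 2.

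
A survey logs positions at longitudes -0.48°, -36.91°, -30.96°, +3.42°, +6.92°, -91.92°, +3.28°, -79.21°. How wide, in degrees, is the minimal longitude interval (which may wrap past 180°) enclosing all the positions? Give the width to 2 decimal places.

Sort the longitudes: -91.92°, -79.21°, -36.91°, -30.96°, -0.48°, +3.28°, +3.42°, +6.92°.
Eastward gaps between consecutive values (wrapping around): 12.71°, 42.30°, 5.95°, 30.48°, 3.76°, 0.14°, 3.50°, 261.16°.
Largest gap = 261.16° ⇒ minimal covering band is its complement: 360° − 261.16° = 98.84°.
Band runs from -91.92° eastward to +6.92°.

98.84°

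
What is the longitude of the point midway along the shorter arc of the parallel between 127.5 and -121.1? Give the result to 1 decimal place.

Signed shortest Δλ from +127.5° to -121.1° is +111.4°.
Midpoint longitude = +127.5° + (+111.4°)/2 = +127.5° + 55.7° = +183.2°.
Normalise into (−180°, 180°]: -176.8°.
(The naïve average (+127.5 + -121.1)/2 = 3.2° is on the wrong side of the globe.)

-176.8°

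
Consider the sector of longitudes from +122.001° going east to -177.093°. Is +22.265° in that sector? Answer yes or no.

No

Band width going east from +122.001° to -177.093°: ((-177.093 − 122.001) mod 360) = 60.906°.
Offset of +22.265° east of the west edge: ((22.265 − 122.001) mod 360) = 260.264°.
260.264° > 60.906° ⇒ outside.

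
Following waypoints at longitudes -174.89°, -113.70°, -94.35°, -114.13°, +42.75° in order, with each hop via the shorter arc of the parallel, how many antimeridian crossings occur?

Leg 1: -174.89° → -113.70°, shortest Δλ = 61.19° (east) — does not cross 180°.
Leg 2: -113.70° → -94.35°, shortest Δλ = 19.35° (east) — does not cross 180°.
Leg 3: -94.35° → -114.13°, shortest Δλ = -19.78° (west) — does not cross 180°.
Leg 4: -114.13° → +42.75°, shortest Δλ = 156.88° (east) — does not cross 180°.
Total crossings: 0.

0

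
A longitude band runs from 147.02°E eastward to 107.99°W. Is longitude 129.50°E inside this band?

Band width going east from +147.02° to -107.99°: ((-107.99 − 147.02) mod 360) = 104.99°.
Offset of +129.50° east of the west edge: ((129.50 − 147.02) mod 360) = 342.48°.
342.48° > 104.99° ⇒ outside.

No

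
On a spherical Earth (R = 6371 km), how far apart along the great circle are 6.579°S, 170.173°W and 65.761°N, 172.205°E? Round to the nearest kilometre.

8171 km

Δλ = 172.205 − -170.173 = 342.378°; wrapped into (−180°, 180°]: -17.622°.
Δφ = 65.761 − -6.579 = 72.340°.
a = sin²(Δφ/2) + cos φ₁ · cos φ₂ · sin²(Δλ/2) = 0.357885.
c = 2·atan2(√a, √(1−a)) = 1.28259 rad → d = 6371·c ≈ 8171.40 km.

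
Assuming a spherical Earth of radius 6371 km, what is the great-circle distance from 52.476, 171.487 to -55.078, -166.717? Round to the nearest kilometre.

Δλ = -166.717 − 171.487 = -338.204°; wrapped into (−180°, 180°]: 21.796°.
Δφ = -55.078 − 52.476 = -107.554°.
a = sin²(Δφ/2) + cos φ₁ · cos φ₂ · sin²(Δλ/2) = 0.663266.
c = 2·atan2(√a, √(1−a)) = 1.90343 rad → d = 6371·c ≈ 12126.74 km.

12127 km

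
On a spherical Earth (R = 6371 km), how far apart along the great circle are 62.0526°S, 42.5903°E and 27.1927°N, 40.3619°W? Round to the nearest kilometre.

12303 km

Δλ = -40.3619 − 42.5903 = -82.9522°.
Δφ = 27.1927 − -62.0526 = 89.2453°.
a = sin²(Δφ/2) + cos φ₁ · cos φ₂ · sin²(Δλ/2) = 0.676271.
c = 2·atan2(√a, √(1−a)) = 1.93108 rad → d = 6371·c ≈ 12302.93 km.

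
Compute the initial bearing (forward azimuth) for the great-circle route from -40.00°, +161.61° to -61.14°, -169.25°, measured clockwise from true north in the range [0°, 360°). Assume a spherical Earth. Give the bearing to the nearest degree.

150°

Δλ = -169.25 − 161.61 = -330.86°; wrapped into (−180°, 180°]: 29.14°.
θ = atan2( sin Δλ · cos φ₂ , cos φ₁ · sin φ₂ − sin φ₁ · cos φ₂ · cos Δλ )
  = atan2(0.23503, -0.39992) = 149.557° → normalised to [0°, 360°): 149.557°.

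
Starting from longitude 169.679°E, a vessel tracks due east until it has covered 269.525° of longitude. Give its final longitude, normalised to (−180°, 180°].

79.204°E

Start at +169.679°; shift +269.525° → +439.204°.
+439.204° lies outside (−180°, 180°]; subtract 360° → +79.204°.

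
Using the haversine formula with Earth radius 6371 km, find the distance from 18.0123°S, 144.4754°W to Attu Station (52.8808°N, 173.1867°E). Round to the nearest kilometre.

8870 km

Δλ = 173.1867 − -144.4754 = 317.6621°; wrapped into (−180°, 180°]: -42.3379°.
Δφ = 52.8808 − -18.0123 = 70.8931°.
a = sin²(Δφ/2) + cos φ₁ · cos φ₂ · sin²(Δλ/2) = 0.411175.
c = 2·atan2(√a, √(1−a)) = 1.39220 rad → d = 6371·c ≈ 8869.69 km.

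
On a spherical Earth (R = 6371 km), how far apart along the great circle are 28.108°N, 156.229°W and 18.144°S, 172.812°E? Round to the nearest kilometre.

6127 km

Δλ = 172.812 − -156.229 = 329.041°; wrapped into (−180°, 180°]: -30.959°.
Δφ = -18.144 − 28.108 = -46.252°.
a = sin²(Δφ/2) + cos φ₁ · cos φ₂ · sin²(Δλ/2) = 0.213963.
c = 2·atan2(√a, √(1−a)) = 0.96176 rad → d = 6371·c ≈ 6127.40 km.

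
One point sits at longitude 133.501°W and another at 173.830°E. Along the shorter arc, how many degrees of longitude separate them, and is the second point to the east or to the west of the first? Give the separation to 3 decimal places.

52.669° west

Raw difference: 173.830 − -133.501 = 307.331°.
Normalise into (−180°, 180°]: 307.331° − 360° = -52.669°.
Negative ⇒ the second point lies to the west; separation 52.669°.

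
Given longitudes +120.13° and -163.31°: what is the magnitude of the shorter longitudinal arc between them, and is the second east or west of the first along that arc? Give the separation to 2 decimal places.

Raw difference: -163.31 − 120.13 = -283.44°.
Normalise into (−180°, 180°]: -283.44° + 360° = 76.56°.
Positive ⇒ the second point lies to the east; separation 76.56°.

76.56° east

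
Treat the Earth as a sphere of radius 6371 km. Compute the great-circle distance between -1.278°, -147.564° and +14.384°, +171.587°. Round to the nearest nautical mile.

2604 nmi

Δλ = 171.587 − -147.564 = 319.151°; wrapped into (−180°, 180°]: -40.849°.
Δφ = 14.384 − -1.278 = 15.662°.
a = sin²(Δφ/2) + cos φ₁ · cos φ₂ · sin²(Δλ/2) = 0.136500.
c = 2·atan2(√a, √(1−a)) = 0.75685 rad → d = 6371·c ≈ 4821.91 km ≈ 2603.62 nmi.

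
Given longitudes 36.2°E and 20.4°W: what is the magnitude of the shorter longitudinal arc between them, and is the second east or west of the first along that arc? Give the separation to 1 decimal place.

Raw difference: -20.4 − 36.2 = -56.6°.
Normalise into (−180°, 180°]: -56.6° stays -56.6°.
Negative ⇒ the second point lies to the west; separation 56.6°.

56.6° west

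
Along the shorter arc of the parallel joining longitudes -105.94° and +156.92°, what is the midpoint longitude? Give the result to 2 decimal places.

-154.51°

Signed shortest Δλ from -105.94° to +156.92° is -97.14°.
Midpoint longitude = -105.94° + (-97.14°)/2 = -105.94° − 48.57° = -154.51°.
(The naïve average (-105.94 + +156.92)/2 = 25.49° is on the wrong side of the globe.)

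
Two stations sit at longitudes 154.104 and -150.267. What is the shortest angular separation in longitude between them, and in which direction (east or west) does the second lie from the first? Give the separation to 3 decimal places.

Raw difference: -150.267 − 154.104 = -304.371°.
Normalise into (−180°, 180°]: -304.371° + 360° = 55.629°.
Positive ⇒ the second point lies to the east; separation 55.629°.

55.629° east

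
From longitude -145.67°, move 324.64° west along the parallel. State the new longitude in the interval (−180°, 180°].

-110.31°

Start at -145.67°; shift −324.64° → -470.31°.
-470.31° lies outside (−180°, 180°]; add 360° → -110.31°.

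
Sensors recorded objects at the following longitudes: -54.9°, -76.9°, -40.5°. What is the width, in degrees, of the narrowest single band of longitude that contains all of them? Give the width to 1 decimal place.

Sort the longitudes: -76.9°, -54.9°, -40.5°.
Eastward gaps between consecutive values (wrapping around): 22.0°, 14.4°, 323.6°.
Largest gap = 323.6° ⇒ minimal covering band is its complement: 360° − 323.6° = 36.4°.
Band runs from -76.9° eastward to -40.5°.

36.4°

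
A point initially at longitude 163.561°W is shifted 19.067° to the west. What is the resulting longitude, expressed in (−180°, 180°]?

Start at -163.561°; shift −19.067° → -182.628°.
-182.628° lies outside (−180°, 180°]; add 360° → +177.372°.

177.372°E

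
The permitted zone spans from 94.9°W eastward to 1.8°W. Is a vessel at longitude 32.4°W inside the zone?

Yes

Band width going east from -94.9° to -1.8°: ((-1.8 − -94.9) mod 360) = 93.1°.
Offset of -32.4° east of the west edge: ((-32.4 − -94.9) mod 360) = 62.5°.
62.5° ≤ 93.1° ⇒ inside.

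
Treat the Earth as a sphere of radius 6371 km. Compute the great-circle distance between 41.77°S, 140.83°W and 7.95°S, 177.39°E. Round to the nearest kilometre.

5558 km

Δλ = 177.39 − -140.83 = 318.22°; wrapped into (−180°, 180°]: -41.78°.
Δφ = -7.95 − -41.77 = 33.82°.
a = sin²(Δφ/2) + cos φ₁ · cos φ₂ · sin²(Δλ/2) = 0.178522.
c = 2·atan2(√a, √(1−a)) = 0.87244 rad → d = 6371·c ≈ 5558.34 km.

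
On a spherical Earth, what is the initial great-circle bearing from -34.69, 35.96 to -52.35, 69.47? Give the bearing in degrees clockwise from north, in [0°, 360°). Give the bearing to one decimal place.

Δλ = 69.47 − 35.96 = 33.51°.
θ = atan2( sin Δλ · cos φ₂ , cos φ₁ · sin φ₂ − sin φ₁ · cos φ₂ · cos Δλ )
  = atan2(0.33723, -0.36115) = 136.962° → normalised to [0°, 360°): 136.962°.

137.0°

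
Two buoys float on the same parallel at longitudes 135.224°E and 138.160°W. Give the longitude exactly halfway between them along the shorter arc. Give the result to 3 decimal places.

Signed shortest Δλ from +135.224° to -138.160° is +86.616°.
Midpoint longitude = +135.224° + (+86.616°)/2 = +135.224° + 43.308° = +178.532°.
(The naïve average (+135.224 + -138.160)/2 = -1.468° is on the wrong side of the globe.)

178.532°E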